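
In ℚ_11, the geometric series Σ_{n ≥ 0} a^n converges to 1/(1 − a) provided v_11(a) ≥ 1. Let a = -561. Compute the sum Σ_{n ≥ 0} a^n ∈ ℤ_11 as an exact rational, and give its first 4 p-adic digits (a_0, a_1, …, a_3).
Σ a^n = 1/(1 − a) = 1/562;  first 4 digits = (1, 4, 0, 3)

v_11(a) = 1 ≥ 1, so the series converges in ℤ_11 to 1/(1 − a) = 1/(1 − (-561)) = 1/562. Expand this rational in ℤ_11: compute digits iteratively via d_i = x_i mod 11, x_{i+1} = (x_i − d_i)/11. The first 4 digits are (1, 4, 0, 3).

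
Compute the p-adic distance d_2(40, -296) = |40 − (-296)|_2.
d_2(40, -296) = 1/16

Step 1 — x − y = 40 − (-296) = 336. Step 2 — v_2(336) = 4 (factor: 336 = (2^4 · 21); the sign does not affect v_p). Step 3 — |x − y|_2 = 2^{-4} = 1/16.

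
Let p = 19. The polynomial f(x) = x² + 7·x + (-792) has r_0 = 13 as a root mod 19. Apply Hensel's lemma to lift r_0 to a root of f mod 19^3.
r_2 = 1856 (mod 6859)

Hensel: r_{i+1} = r_i − f(r_i)·(f′(r_i))^{-1} mod 19^{i+2}, f′(x) = 2x + 7. Iterate:
  r_0 = 13 (mod 19)
  r_1 = 51 (mod 361)
  r_2 = 1856 (mod 6859)
Final: r = 1856 satisfies f(r) ≡ 0 mod 19^3.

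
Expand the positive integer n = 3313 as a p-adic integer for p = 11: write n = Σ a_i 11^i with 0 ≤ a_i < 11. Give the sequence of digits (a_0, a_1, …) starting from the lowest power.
(a_0, a_1, …) = (2, 4, 5, 2)

Repeated division by 11 gives the digits low-to-high: 3313 = 2 + 4·11^1 + 5·11^2 + 2·11^3. Digit sequence: (2, 4, 5, 2).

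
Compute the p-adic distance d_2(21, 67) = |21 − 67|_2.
d_2(21, 67) = 1/2

Step 1 — x − y = 21 − 67 = -46. Step 2 — v_2(-46) = 1 (factor: -46 = −(2^1 · 23); the sign does not affect v_p). Step 3 — |x − y|_2 = 2^{-1} = 1/2.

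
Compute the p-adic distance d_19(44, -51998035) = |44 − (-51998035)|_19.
d_19(44, -51998035) = 1/2476099

Step 1 — x − y = 44 − (-51998035) = 51998079. Step 2 — v_19(51998079) = 5 (factor: 51998079 = (19^5 · 21); the sign does not affect v_p). Step 3 — |x − y|_19 = 19^{-5} = 1/2476099.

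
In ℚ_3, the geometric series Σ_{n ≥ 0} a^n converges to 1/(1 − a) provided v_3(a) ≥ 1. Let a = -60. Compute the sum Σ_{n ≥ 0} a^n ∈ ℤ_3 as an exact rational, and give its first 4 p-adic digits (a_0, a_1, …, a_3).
Σ a^n = 1/(1 − a) = 1/61;  first 4 digits = (1, 1, 0, 0)

v_3(a) = 1 ≥ 1, so the series converges in ℤ_3 to 1/(1 − a) = 1/(1 − (-60)) = 1/61. Expand this rational in ℤ_3: compute digits iteratively via d_i = x_i mod 3, x_{i+1} = (x_i − d_i)/3. The first 4 digits are (1, 1, 0, 0).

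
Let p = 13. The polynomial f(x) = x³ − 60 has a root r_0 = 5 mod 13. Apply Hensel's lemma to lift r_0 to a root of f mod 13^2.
r_1 = 83 (mod 169)

Hensel: r_{i+1} = r_i − f(r_i)/f′(r_i) mod 13^{i+2}, where f′(x) = 3x². Iterate:
  r_0 = 5 (mod 13)
  r_1 = 83 (mod 169)
Final: r = 83 with f(r) ≡ 0 mod 13^2.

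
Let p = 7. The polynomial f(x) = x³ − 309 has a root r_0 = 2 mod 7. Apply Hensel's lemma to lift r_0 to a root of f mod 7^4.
r_3 = 2179 (mod 2401)

Hensel: r_{i+1} = r_i − f(r_i)/f′(r_i) mod 7^{i+2}, where f′(x) = 3x². Iterate:
  r_0 = 2 (mod 7)
  r_1 = 23 (mod 49)
  r_2 = 121 (mod 343)
  r_3 = 2179 (mod 2401)
Final: r = 2179 with f(r) ≡ 0 mod 7^4.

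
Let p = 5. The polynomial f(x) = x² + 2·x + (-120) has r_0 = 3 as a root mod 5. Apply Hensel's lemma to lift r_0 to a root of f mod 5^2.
r_1 = 13 (mod 25)

Hensel: r_{i+1} = r_i − f(r_i)·(f′(r_i))^{-1} mod 5^{i+2}, f′(x) = 2x + 2. Iterate:
  r_0 = 3 (mod 5)
  r_1 = 13 (mod 25)
Final: r = 13 satisfies f(r) ≡ 0 mod 5^2.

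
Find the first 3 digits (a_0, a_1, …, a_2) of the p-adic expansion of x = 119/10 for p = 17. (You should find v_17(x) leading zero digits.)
(a_0, …, a_2) = (0, 16, 11)

v_17(119/10) = 1, so a_0 = ... = a_0 = 0. Factor out: x = 17^1 · u with u = 7/10 a unit in ℤ_17. Expand u iteratively via a_{v+i} = u_i mod 17, u_{i+1} = (u_i − a_{v+i})/17:
  u_0 = 7/10;  a_1 = 16;  u_1 = (u_0 − 16)/17 = -9/10
  u_1 = -9/10;  a_2 = 11;  u_2 = (u_1 − 11)/17 = -7/10
Digits: (0, 16, 11).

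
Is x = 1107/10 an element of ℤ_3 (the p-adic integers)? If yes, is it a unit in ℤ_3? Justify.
x ∈ ℤ_3 but not a unit; v_3(x) = 3 > 0

ℤ_3 = {x ∈ ℚ_3 : v_3(x) ≥ 0} and ℤ_3^× = {x ∈ ℤ_3 : v_3(x) = 0}. Here v_3(1107/10) = v_3(num) − v_3(den) = 3; compare against these criteria.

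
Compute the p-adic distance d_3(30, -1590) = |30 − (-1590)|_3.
d_3(30, -1590) = 1/81

Step 1 — x − y = 30 − (-1590) = 1620. Step 2 — v_3(1620) = 4 (factor: 1620 = (3^4 · 20); the sign does not affect v_p). Step 3 — |x − y|_3 = 3^{-4} = 1/81.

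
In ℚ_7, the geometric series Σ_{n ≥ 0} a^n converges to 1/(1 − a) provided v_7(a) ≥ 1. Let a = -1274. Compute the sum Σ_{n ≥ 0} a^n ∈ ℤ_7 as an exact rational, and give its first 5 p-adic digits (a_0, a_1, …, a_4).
Σ a^n = 1/(1 − a) = 1/1275;  first 5 digits = (1, 0, 2, 3, 3)

v_7(a) = 2 ≥ 1, so the series converges in ℤ_7 to 1/(1 − a) = 1/(1 − (-1274)) = 1/1275. Expand this rational in ℤ_7: compute digits iteratively via d_i = x_i mod 7, x_{i+1} = (x_i − d_i)/7. The first 5 digits are (1, 0, 2, 3, 3).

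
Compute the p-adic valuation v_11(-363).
v_11(-363) = 2

v_11(n) is the largest exponent k such that 11^k divides n. Factor out: -363 = -11^2 · 3. (Sign doesn't affect v_p.) So v_11(-363) = 2.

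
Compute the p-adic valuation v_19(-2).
v_19(-2) = 0

v_19(n) is the largest exponent k such that 19^k divides n. Factor out: -2 = -19^0 · 2. (Sign doesn't affect v_p.) So v_19(-2) = 0.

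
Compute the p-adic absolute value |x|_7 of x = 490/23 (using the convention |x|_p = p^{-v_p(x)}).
|490/23|_7 = 1/49

Step 1 — compute v_7(x) by factoring powers of 7 out of the numerator and denominator: v_7(490/23) = 2. Step 2 — apply |x|_p = p^{-v_p(x)} = 7^{-2} = 1/49.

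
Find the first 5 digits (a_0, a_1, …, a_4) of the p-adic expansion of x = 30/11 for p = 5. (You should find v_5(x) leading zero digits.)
(a_0, …, a_4) = (0, 1, 4, 1, 1)

v_5(30/11) = 1, so a_0 = ... = a_0 = 0. Factor out: x = 5^1 · u with u = 6/11 a unit in ℤ_5. Expand u iteratively via a_{v+i} = u_i mod 5, u_{i+1} = (u_i − a_{v+i})/5:
  u_0 = 6/11;  a_1 = 1;  u_1 = (u_0 − 1)/5 = -1/11
  u_1 = -1/11;  a_2 = 4;  u_2 = (u_1 − 4)/5 = -9/11
  u_2 = -9/11;  a_3 = 1;  u_3 = (u_2 − 1)/5 = -4/11
  u_3 = -4/11;  a_4 = 1;  u_4 = (u_3 − 1)/5 = -3/11
Digits: (0, 1, 4, 1, 1).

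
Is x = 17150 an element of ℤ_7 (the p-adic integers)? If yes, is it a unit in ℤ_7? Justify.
x ∈ ℤ_7 but not a unit; v_7(x) = 3 > 0

ℤ_7 = {x ∈ ℚ_7 : v_7(x) ≥ 0} and ℤ_7^× = {x ∈ ℤ_7 : v_7(x) = 0}. Here v_7(17150) = v_7(num) − v_7(den) = 3; compare against these criteria.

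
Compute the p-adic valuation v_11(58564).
v_11(58564) = 4

v_11(n) is the largest exponent k such that 11^k divides n. Factor out: 58564 = 11^4 · 4. (Sign doesn't affect v_p.) So v_11(58564) = 4.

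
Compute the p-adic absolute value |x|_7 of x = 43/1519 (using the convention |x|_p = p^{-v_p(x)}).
|43/1519|_7 = 49

Step 1 — compute v_7(x) by factoring powers of 7 out of the numerator and denominator: v_7(43/1519) = -2. Step 2 — apply |x|_p = p^{-v_p(x)} = 7^{2} = 49.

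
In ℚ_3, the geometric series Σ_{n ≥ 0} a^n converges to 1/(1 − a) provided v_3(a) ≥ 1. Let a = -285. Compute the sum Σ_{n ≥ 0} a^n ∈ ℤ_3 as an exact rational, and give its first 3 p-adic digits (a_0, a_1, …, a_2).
Σ a^n = 1/(1 − a) = 1/286;  first 3 digits = (1, 1, 2)

v_3(a) = 1 ≥ 1, so the series converges in ℤ_3 to 1/(1 − a) = 1/(1 − (-285)) = 1/286. Expand this rational in ℤ_3: compute digits iteratively via d_i = x_i mod 3, x_{i+1} = (x_i − d_i)/3. The first 3 digits are (1, 1, 2).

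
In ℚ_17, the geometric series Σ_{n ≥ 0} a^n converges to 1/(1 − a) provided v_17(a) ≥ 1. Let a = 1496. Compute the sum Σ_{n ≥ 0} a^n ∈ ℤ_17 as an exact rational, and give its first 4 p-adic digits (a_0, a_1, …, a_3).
Σ a^n = 1/(1 − a) = -1/1495;  first 4 digits = (1, 3, 14, 6)

v_17(a) = 1 ≥ 1, so the series converges in ℤ_17 to 1/(1 − a) = 1/(1 − 1496) = -1/1495. Expand this rational in ℤ_17: compute digits iteratively via d_i = x_i mod 17, x_{i+1} = (x_i − d_i)/17. The first 4 digits are (1, 3, 14, 6).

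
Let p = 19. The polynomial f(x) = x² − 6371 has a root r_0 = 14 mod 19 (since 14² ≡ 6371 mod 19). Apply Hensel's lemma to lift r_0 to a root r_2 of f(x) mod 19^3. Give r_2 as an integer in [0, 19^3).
r_2 = 1743 (mod 6859)

Hensel's recurrence: r_{i+1} = r_i − f(r_i)·(f′(r_i))^{-1} mod 19^{i+2}, with f′(x) = 2x. Iterate:
  r_0 = 14 (mod 19)
  r_1 = 299 (mod 361)
  r_2 = 1743 (mod 6859)
Final: r_2 = 1743, and one checks f(r_2) ≡ 0 mod 19^3.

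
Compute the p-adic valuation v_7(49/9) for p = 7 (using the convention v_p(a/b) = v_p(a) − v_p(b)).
v_7(49/9) = 2

Factor powers of 7 from the numerator and denominator of the reduced fraction: 49 = 7^2 · 1 and 9 = 7^0 · 9. Apply v_p(a/b) = v_p(a) − v_p(b): v_7(49/9) = 2 − 0 = 2.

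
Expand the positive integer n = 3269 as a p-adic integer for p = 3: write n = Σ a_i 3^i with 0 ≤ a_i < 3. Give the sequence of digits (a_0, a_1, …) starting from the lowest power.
(a_0, a_1, …) = (2, 0, 0, 1, 1, 1, 1, 1)

Repeated division by 3 gives the digits low-to-high: 3269 = 2 + 1·3^3 + 1·3^4 + 1·3^5 + 1·3^6 + 1·3^7. Digit sequence: (2, 0, 0, 1, 1, 1, 1, 1).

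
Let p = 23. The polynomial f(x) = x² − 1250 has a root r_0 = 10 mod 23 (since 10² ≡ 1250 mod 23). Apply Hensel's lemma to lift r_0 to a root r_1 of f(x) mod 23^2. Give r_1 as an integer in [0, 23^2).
r_1 = 332 (mod 529)

Hensel's recurrence: r_{i+1} = r_i − f(r_i)·(f′(r_i))^{-1} mod 23^{i+2}, with f′(x) = 2x. Iterate:
  r_0 = 10 (mod 23)
  r_1 = 332 (mod 529)
Final: r_1 = 332, and one checks f(r_1) ≡ 0 mod 23^2.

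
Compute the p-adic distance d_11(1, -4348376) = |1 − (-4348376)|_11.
d_11(1, -4348376) = 1/161051

Step 1 — x − y = 1 − (-4348376) = 4348377. Step 2 — v_11(4348377) = 5 (factor: 4348377 = (11^5 · 27); the sign does not affect v_p). Step 3 — |x − y|_11 = 11^{-5} = 1/161051.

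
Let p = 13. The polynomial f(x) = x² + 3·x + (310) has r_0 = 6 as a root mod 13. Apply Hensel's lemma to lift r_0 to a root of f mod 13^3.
r_2 = 2021 (mod 2197)

Hensel: r_{i+1} = r_i − f(r_i)·(f′(r_i))^{-1} mod 13^{i+2}, f′(x) = 2x + 3. Iterate:
  r_0 = 6 (mod 13)
  r_1 = 162 (mod 169)
  r_2 = 2021 (mod 2197)
Final: r = 2021 satisfies f(r) ≡ 0 mod 13^3.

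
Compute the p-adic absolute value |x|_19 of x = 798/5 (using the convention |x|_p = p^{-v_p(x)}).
|798/5|_19 = 1/19

Step 1 — compute v_19(x) by factoring powers of 19 out of the numerator and denominator: v_19(798/5) = 1. Step 2 — apply |x|_p = p^{-v_p(x)} = 19^{-1} = 1/19.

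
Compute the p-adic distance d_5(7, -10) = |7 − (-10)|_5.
d_5(7, -10) = 1

Step 1 — x − y = 7 − (-10) = 17. Step 2 — v_5(17) = 0 (factor: 17 = (5^0 · 17); the sign does not affect v_p). Step 3 — |x − y|_5 = 5^{0} = 1.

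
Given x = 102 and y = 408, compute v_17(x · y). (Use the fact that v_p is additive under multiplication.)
v_17(41616) = 2

v_p(x) = 1 (factor: 102 = 17^1 · 6); v_p(y) = 1 (factor: 408 = 17^1 · 24). Additivity: v_p(xy) = v_p(x) + v_p(y) = 1 + 1 = 2. (Direct check: xy = 41616 = 17^2 · (144).)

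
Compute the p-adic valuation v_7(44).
v_7(44) = 0

v_7(n) is the largest exponent k such that 7^k divides n. Factor out: 44 = 7^0 · 44. (Sign doesn't affect v_p.) So v_7(44) = 0.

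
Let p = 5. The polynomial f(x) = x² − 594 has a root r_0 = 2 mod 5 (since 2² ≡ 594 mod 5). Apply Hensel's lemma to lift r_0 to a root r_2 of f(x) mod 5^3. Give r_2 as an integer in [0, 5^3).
r_2 = 62 (mod 125)

Hensel's recurrence: r_{i+1} = r_i − f(r_i)·(f′(r_i))^{-1} mod 5^{i+2}, with f′(x) = 2x. Iterate:
  r_0 = 2 (mod 5)
  r_1 = 12 (mod 25)
  r_2 = 62 (mod 125)
Final: r_2 = 62, and one checks f(r_2) ≡ 0 mod 5^3.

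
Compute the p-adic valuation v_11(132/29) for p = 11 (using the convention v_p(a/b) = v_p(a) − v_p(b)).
v_11(132/29) = 1

Factor powers of 11 from the numerator and denominator of the reduced fraction: 132 = 11^1 · 12 and 29 = 11^0 · 29. Apply v_p(a/b) = v_p(a) − v_p(b): v_11(132/29) = 1 − 0 = 1.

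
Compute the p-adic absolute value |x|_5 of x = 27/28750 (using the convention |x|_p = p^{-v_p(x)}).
|27/28750|_5 = 625

Step 1 — compute v_5(x) by factoring powers of 5 out of the numerator and denominator: v_5(27/28750) = -4. Step 2 — apply |x|_p = p^{-v_p(x)} = 5^{4} = 625.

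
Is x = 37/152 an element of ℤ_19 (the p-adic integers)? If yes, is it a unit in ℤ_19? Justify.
x ∉ ℤ_19 (v_19(x) = -1 < 0)

ℤ_19 = {x ∈ ℚ_19 : v_19(x) ≥ 0} and ℤ_19^× = {x ∈ ℤ_19 : v_19(x) = 0}. Here v_19(37/152) = v_19(num) − v_19(den) = -1; compare against these criteria.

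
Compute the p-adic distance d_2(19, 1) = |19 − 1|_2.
d_2(19, 1) = 1/2

Step 1 — x − y = 19 − 1 = 18. Step 2 — v_2(18) = 1 (factor: 18 = (2^1 · 9); the sign does not affect v_p). Step 3 — |x − y|_2 = 2^{-1} = 1/2.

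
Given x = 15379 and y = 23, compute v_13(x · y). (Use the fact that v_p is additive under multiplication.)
v_13(353717) = 3

v_p(x) = 3 (factor: 15379 = 13^3 · 7); v_p(y) = 0 (factor: 23 = 13^0 · 23). Additivity: v_p(xy) = v_p(x) + v_p(y) = 3 + 0 = 3. (Direct check: xy = 353717 = 13^3 · (161).)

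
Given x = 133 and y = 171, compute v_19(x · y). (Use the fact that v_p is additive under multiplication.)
v_19(22743) = 2

v_p(x) = 1 (factor: 133 = 19^1 · 7); v_p(y) = 1 (factor: 171 = 19^1 · 9). Additivity: v_p(xy) = v_p(x) + v_p(y) = 1 + 1 = 2. (Direct check: xy = 22743 = 19^2 · (63).)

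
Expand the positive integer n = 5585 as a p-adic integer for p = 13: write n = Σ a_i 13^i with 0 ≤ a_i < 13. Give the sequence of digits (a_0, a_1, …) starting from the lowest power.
(a_0, a_1, …) = (8, 0, 7, 2)

Repeated division by 13 gives the digits low-to-high: 5585 = 8 + 7·13^2 + 2·13^3. Digit sequence: (8, 0, 7, 2).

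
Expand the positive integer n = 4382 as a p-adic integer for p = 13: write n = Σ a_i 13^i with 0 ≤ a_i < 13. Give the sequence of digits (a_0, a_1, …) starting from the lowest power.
(a_0, a_1, …) = (1, 12, 12, 1)

Repeated division by 13 gives the digits low-to-high: 4382 = 1 + 12·13^1 + 12·13^2 + 1·13^3. Digit sequence: (1, 12, 12, 1).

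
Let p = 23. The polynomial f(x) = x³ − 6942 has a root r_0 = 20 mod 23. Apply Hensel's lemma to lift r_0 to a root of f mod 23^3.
r_2 = 5839 (mod 12167)

Hensel: r_{i+1} = r_i − f(r_i)/f′(r_i) mod 23^{i+2}, where f′(x) = 3x². Iterate:
  r_0 = 20 (mod 23)
  r_1 = 20 (mod 529)
  r_2 = 5839 (mod 12167)
Final: r = 5839 with f(r) ≡ 0 mod 23^3.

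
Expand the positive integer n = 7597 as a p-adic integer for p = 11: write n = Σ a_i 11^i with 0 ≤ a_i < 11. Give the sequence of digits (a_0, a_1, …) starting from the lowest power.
(a_0, a_1, …) = (7, 8, 7, 5)

Repeated division by 11 gives the digits low-to-high: 7597 = 7 + 8·11^1 + 7·11^2 + 5·11^3. Digit sequence: (7, 8, 7, 5).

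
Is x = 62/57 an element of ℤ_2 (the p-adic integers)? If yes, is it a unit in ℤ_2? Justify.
x ∈ ℤ_2 but not a unit; v_2(x) = 1 > 0

ℤ_2 = {x ∈ ℚ_2 : v_2(x) ≥ 0} and ℤ_2^× = {x ∈ ℤ_2 : v_2(x) = 0}. Here v_2(62/57) = v_2(num) − v_2(den) = 1; compare against these criteria.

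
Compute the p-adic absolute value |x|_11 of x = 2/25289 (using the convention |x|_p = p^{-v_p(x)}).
|2/25289|_11 = 1331

Step 1 — compute v_11(x) by factoring powers of 11 out of the numerator and denominator: v_11(2/25289) = -3. Step 2 — apply |x|_p = p^{-v_p(x)} = 11^{3} = 1331.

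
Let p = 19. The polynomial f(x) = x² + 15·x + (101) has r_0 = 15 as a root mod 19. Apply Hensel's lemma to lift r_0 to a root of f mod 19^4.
r_3 = 23195 (mod 130321)

Hensel: r_{i+1} = r_i − f(r_i)·(f′(r_i))^{-1} mod 19^{i+2}, f′(x) = 2x + 15. Iterate:
  r_0 = 15 (mod 19)
  r_1 = 91 (mod 361)
  r_2 = 2618 (mod 6859)
  r_3 = 23195 (mod 130321)
Final: r = 23195 satisfies f(r) ≡ 0 mod 19^4.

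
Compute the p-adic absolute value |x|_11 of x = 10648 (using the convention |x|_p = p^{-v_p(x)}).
|10648|_11 = 1/1331

Step 1 — compute v_11(x) by factoring powers of 11 out of the numerator and denominator: v_11(10648) = 3. Step 2 — apply |x|_p = p^{-v_p(x)} = 11^{-3} = 1/1331.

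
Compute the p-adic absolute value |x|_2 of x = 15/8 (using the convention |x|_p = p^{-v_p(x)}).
|15/8|_2 = 8

Step 1 — compute v_2(x) by factoring powers of 2 out of the numerator and denominator: v_2(15/8) = -3. Step 2 — apply |x|_p = p^{-v_p(x)} = 2^{3} = 8.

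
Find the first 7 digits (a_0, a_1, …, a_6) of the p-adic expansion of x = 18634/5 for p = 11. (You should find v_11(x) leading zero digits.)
(a_0, …, a_6) = (0, 0, 0, 5, 2, 2, 2)

v_11(18634/5) = 3, so a_0 = ... = a_2 = 0. Factor out: x = 11^3 · u with u = 14/5 a unit in ℤ_11. Expand u iteratively via a_{v+i} = u_i mod 11, u_{i+1} = (u_i − a_{v+i})/11:
  u_0 = 14/5;  a_3 = 5;  u_1 = (u_0 − 5)/11 = -1/5
  u_1 = -1/5;  a_4 = 2;  u_2 = (u_1 − 2)/11 = -1/5
  u_2 = -1/5;  a_5 = 2;  u_3 = (u_2 − 2)/11 = -1/5
  u_3 = -1/5;  a_6 = 2;  u_4 = (u_3 − 2)/11 = -1/5
Digits: (0, 0, 0, 5, 2, 2, 2).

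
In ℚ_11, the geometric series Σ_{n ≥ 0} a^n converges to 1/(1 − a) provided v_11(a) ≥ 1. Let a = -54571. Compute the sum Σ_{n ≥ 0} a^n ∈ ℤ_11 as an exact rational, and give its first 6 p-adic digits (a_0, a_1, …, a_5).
Σ a^n = 1/(1 − a) = 1/54572;  first 6 digits = (1, 0, 0, 3, 7, 10)

v_11(a) = 3 ≥ 1, so the series converges in ℤ_11 to 1/(1 − a) = 1/(1 − (-54571)) = 1/54572. Expand this rational in ℤ_11: compute digits iteratively via d_i = x_i mod 11, x_{i+1} = (x_i − d_i)/11. The first 6 digits are (1, 0, 0, 3, 7, 10).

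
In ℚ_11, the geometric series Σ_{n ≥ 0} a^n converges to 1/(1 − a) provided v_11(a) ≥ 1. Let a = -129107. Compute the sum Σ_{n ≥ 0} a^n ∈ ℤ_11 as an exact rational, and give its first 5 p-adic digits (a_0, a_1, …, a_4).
Σ a^n = 1/(1 − a) = 1/129108;  first 5 digits = (1, 0, 0, 2, 2)

v_11(a) = 3 ≥ 1, so the series converges in ℤ_11 to 1/(1 − a) = 1/(1 − (-129107)) = 1/129108. Expand this rational in ℤ_11: compute digits iteratively via d_i = x_i mod 11, x_{i+1} = (x_i − d_i)/11. The first 5 digits are (1, 0, 0, 2, 2).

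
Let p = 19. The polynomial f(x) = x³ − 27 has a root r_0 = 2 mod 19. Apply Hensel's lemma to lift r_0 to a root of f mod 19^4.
r_3 = 8457 (mod 130321)

Hensel: r_{i+1} = r_i − f(r_i)/f′(r_i) mod 19^{i+2}, where f′(x) = 3x². Iterate:
  r_0 = 2 (mod 19)
  r_1 = 154 (mod 361)
  r_2 = 1598 (mod 6859)
  r_3 = 8457 (mod 130321)
Final: r = 8457 with f(r) ≡ 0 mod 19^4.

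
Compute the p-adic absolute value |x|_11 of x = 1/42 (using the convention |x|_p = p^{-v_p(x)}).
|1/42|_11 = 1

Step 1 — compute v_11(x) by factoring powers of 11 out of the numerator and denominator: v_11(1/42) = 0. Step 2 — apply |x|_p = p^{-v_p(x)} = 11^{0} = 1.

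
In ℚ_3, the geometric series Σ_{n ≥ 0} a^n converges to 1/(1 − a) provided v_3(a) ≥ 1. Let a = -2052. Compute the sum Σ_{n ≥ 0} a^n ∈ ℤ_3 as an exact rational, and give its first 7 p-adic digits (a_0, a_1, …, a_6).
Σ a^n = 1/(1 − a) = 1/2053;  first 7 digits = (1, 0, 0, 2, 1, 0, 1)

v_3(a) = 3 ≥ 1, so the series converges in ℤ_3 to 1/(1 − a) = 1/(1 − (-2052)) = 1/2053. Expand this rational in ℤ_3: compute digits iteratively via d_i = x_i mod 3, x_{i+1} = (x_i − d_i)/3. The first 7 digits are (1, 0, 0, 2, 1, 0, 1).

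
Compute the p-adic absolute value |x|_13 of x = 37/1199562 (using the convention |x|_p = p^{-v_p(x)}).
|37/1199562|_13 = 28561

Step 1 — compute v_13(x) by factoring powers of 13 out of the numerator and denominator: v_13(37/1199562) = -4. Step 2 — apply |x|_p = p^{-v_p(x)} = 13^{4} = 28561.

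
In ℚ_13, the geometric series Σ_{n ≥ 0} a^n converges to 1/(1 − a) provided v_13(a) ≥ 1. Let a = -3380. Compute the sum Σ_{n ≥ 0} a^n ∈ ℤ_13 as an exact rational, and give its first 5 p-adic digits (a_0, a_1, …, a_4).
Σ a^n = 1/(1 − a) = 1/3381;  first 5 digits = (1, 0, 6, 11, 9)

v_13(a) = 2 ≥ 1, so the series converges in ℤ_13 to 1/(1 − a) = 1/(1 − (-3380)) = 1/3381. Expand this rational in ℤ_13: compute digits iteratively via d_i = x_i mod 13, x_{i+1} = (x_i − d_i)/13. The first 5 digits are (1, 0, 6, 11, 9).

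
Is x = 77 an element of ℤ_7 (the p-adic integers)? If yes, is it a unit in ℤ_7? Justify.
x ∈ ℤ_7 but not a unit; v_7(x) = 1 > 0

ℤ_7 = {x ∈ ℚ_7 : v_7(x) ≥ 0} and ℤ_7^× = {x ∈ ℤ_7 : v_7(x) = 0}. Here v_7(77) = v_7(num) − v_7(den) = 1; compare against these criteria.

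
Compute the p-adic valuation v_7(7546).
v_7(7546) = 3

v_7(n) is the largest exponent k such that 7^k divides n. Factor out: 7546 = 7^3 · 22. (Sign doesn't affect v_p.) So v_7(7546) = 3.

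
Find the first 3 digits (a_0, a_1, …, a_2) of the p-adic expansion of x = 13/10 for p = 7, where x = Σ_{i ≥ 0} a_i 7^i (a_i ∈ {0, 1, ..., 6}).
(a_0, …, a_2) = (2, 2, 6)

v_7(13/10) = 0 (numerator and denominator both coprime to 7), so x ∈ ℤ_7^×. Compute digits iteratively via a_i = x_i mod 7, x_{i+1} = (x_i − a_i)/7, with x_0 = x:
  x_0 = 13/10;  a_0 = 2;  x_1 = (x_0 − 2)/7 = -1/10
  x_1 = -1/10;  a_1 = 2;  x_2 = (x_1 − 2)/7 = -3/10
  x_2 = -3/10;  a_2 = 6;  x_3 = (x_2 − 6)/7 = -9/10
Digits: (2, 2, 6).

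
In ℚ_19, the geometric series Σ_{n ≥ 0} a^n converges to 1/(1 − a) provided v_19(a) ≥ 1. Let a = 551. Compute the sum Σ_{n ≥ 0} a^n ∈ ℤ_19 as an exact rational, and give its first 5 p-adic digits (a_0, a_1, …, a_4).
Σ a^n = 1/(1 − a) = -1/550;  first 5 digits = (1, 10, 6, 18, 18)

v_19(a) = 1 ≥ 1, so the series converges in ℤ_19 to 1/(1 − a) = 1/(1 − 551) = -1/550. Expand this rational in ℤ_19: compute digits iteratively via d_i = x_i mod 19, x_{i+1} = (x_i − d_i)/19. The first 5 digits are (1, 10, 6, 18, 18).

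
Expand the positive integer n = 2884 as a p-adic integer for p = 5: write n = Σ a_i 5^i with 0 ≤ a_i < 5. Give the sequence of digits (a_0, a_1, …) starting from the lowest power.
(a_0, a_1, …) = (4, 1, 0, 3, 4)

Repeated division by 5 gives the digits low-to-high: 2884 = 4 + 1·5^1 + 3·5^3 + 4·5^4. Digit sequence: (4, 1, 0, 3, 4).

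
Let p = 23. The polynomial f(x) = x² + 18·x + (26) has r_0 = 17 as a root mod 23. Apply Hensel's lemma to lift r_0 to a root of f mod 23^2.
r_1 = 178 (mod 529)

Hensel: r_{i+1} = r_i − f(r_i)·(f′(r_i))^{-1} mod 23^{i+2}, f′(x) = 2x + 18. Iterate:
  r_0 = 17 (mod 23)
  r_1 = 178 (mod 529)
Final: r = 178 satisfies f(r) ≡ 0 mod 23^2.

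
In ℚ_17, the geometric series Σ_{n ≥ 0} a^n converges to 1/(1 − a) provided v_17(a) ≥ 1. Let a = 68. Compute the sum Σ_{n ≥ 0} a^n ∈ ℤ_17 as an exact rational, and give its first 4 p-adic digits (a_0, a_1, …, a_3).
Σ a^n = 1/(1 − a) = -1/67;  first 4 digits = (1, 4, 16, 13)

v_17(a) = 1 ≥ 1, so the series converges in ℤ_17 to 1/(1 − a) = 1/(1 − 68) = -1/67. Expand this rational in ℤ_17: compute digits iteratively via d_i = x_i mod 17, x_{i+1} = (x_i − d_i)/17. The first 4 digits are (1, 4, 16, 13).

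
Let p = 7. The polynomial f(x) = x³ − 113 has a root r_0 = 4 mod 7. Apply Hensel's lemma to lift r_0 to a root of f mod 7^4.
r_3 = 2356 (mod 2401)

Hensel: r_{i+1} = r_i − f(r_i)/f′(r_i) mod 7^{i+2}, where f′(x) = 3x². Iterate:
  r_0 = 4 (mod 7)
  r_1 = 4 (mod 49)
  r_2 = 298 (mod 343)
  r_3 = 2356 (mod 2401)
Final: r = 2356 with f(r) ≡ 0 mod 7^4.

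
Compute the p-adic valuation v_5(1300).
v_5(1300) = 2

v_5(n) is the largest exponent k such that 5^k divides n. Factor out: 1300 = 5^2 · 52. (Sign doesn't affect v_p.) So v_5(1300) = 2.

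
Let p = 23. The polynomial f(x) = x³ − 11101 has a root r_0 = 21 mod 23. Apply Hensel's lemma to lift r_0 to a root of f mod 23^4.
r_3 = 70884 (mod 279841)

Hensel: r_{i+1} = r_i − f(r_i)/f′(r_i) mod 23^{i+2}, where f′(x) = 3x². Iterate:
  r_0 = 21 (mod 23)
  r_1 = 527 (mod 529)
  r_2 = 10049 (mod 12167)
  r_3 = 70884 (mod 279841)
Final: r = 70884 with f(r) ≡ 0 mod 23^4.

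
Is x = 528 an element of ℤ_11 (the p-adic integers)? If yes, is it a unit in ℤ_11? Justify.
x ∈ ℤ_11 but not a unit; v_11(x) = 1 > 0

ℤ_11 = {x ∈ ℚ_11 : v_11(x) ≥ 0} and ℤ_11^× = {x ∈ ℤ_11 : v_11(x) = 0}. Here v_11(528) = v_11(num) − v_11(den) = 1; compare against these criteria.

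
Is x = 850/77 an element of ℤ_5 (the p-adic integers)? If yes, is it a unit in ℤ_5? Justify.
x ∈ ℤ_5 but not a unit; v_5(x) = 2 > 0

ℤ_5 = {x ∈ ℚ_5 : v_5(x) ≥ 0} and ℤ_5^× = {x ∈ ℤ_5 : v_5(x) = 0}. Here v_5(850/77) = v_5(num) − v_5(den) = 2; compare against these criteria.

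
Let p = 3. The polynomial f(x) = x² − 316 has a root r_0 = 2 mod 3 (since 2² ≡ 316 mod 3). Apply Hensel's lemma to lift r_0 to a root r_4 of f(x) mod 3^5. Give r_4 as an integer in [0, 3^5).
r_4 = 125 (mod 243)

Hensel's recurrence: r_{i+1} = r_i − f(r_i)·(f′(r_i))^{-1} mod 3^{i+2}, with f′(x) = 2x. Iterate:
  r_0 = 2 (mod 3)
  r_1 = 8 (mod 9)
  r_2 = 17 (mod 27)
  r_3 = 44 (mod 81)
  r_4 = 125 (mod 243)
Final: r_4 = 125, and one checks f(r_4) ≡ 0 mod 3^5.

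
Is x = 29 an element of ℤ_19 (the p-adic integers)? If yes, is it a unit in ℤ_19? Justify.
x ∈ ℤ_19^× (unit); v_19(x) = 0

ℤ_19 = {x ∈ ℚ_19 : v_19(x) ≥ 0} and ℤ_19^× = {x ∈ ℤ_19 : v_19(x) = 0}. Here v_19(29) = v_19(num) − v_19(den) = 0; compare against these criteria.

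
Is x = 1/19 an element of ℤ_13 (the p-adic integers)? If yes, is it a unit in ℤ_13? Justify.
x ∈ ℤ_13^× (unit); v_13(x) = 0

ℤ_13 = {x ∈ ℚ_13 : v_13(x) ≥ 0} and ℤ_13^× = {x ∈ ℤ_13 : v_13(x) = 0}. Here v_13(1/19) = v_13(num) − v_13(den) = 0; compare against these criteria.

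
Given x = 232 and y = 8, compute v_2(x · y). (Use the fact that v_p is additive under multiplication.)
v_2(1856) = 6

v_p(x) = 3 (factor: 232 = 2^3 · 29); v_p(y) = 3 (factor: 8 = 2^3 · 1). Additivity: v_p(xy) = v_p(x) + v_p(y) = 3 + 3 = 6. (Direct check: xy = 1856 = 2^6 · (29).)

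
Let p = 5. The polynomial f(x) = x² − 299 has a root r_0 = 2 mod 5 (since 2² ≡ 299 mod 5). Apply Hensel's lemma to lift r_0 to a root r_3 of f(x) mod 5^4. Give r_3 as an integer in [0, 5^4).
r_3 = 382 (mod 625)

Hensel's recurrence: r_{i+1} = r_i − f(r_i)·(f′(r_i))^{-1} mod 5^{i+2}, with f′(x) = 2x. Iterate:
  r_0 = 2 (mod 5)
  r_1 = 7 (mod 25)
  r_2 = 7 (mod 125)
  r_3 = 382 (mod 625)
Final: r_3 = 382, and one checks f(r_3) ≡ 0 mod 5^4.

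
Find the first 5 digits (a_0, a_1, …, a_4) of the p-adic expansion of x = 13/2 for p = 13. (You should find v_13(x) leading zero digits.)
(a_0, …, a_4) = (0, 7, 6, 6, 6)

v_13(13/2) = 1, so a_0 = ... = a_0 = 0. Factor out: x = 13^1 · u with u = 1/2 a unit in ℤ_13. Expand u iteratively via a_{v+i} = u_i mod 13, u_{i+1} = (u_i − a_{v+i})/13:
  u_0 = 1/2;  a_1 = 7;  u_1 = (u_0 − 7)/13 = -1/2
  u_1 = -1/2;  a_2 = 6;  u_2 = (u_1 − 6)/13 = -1/2
  u_2 = -1/2;  a_3 = 6;  u_3 = (u_2 − 6)/13 = -1/2
  u_3 = -1/2;  a_4 = 6;  u_4 = (u_3 − 6)/13 = -1/2
Digits: (0, 7, 6, 6, 6).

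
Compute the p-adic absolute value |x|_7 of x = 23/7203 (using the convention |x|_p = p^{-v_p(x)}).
|23/7203|_7 = 2401

Step 1 — compute v_7(x) by factoring powers of 7 out of the numerator and denominator: v_7(23/7203) = -4. Step 2 — apply |x|_p = p^{-v_p(x)} = 7^{4} = 2401.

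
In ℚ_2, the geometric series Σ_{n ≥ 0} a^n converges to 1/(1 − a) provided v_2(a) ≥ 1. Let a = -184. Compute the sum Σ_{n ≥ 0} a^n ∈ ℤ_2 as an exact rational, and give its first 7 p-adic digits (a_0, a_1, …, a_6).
Σ a^n = 1/(1 − a) = 1/185;  first 7 digits = (1, 0, 0, 1, 0, 0, 0)

v_2(a) = 3 ≥ 1, so the series converges in ℤ_2 to 1/(1 − a) = 1/(1 − (-184)) = 1/185. Expand this rational in ℤ_2: compute digits iteratively via d_i = x_i mod 2, x_{i+1} = (x_i − d_i)/2. The first 7 digits are (1, 0, 0, 1, 0, 0, 0).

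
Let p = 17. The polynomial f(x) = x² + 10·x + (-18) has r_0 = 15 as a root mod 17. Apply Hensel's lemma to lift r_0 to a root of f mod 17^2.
r_1 = 100 (mod 289)

Hensel: r_{i+1} = r_i − f(r_i)·(f′(r_i))^{-1} mod 17^{i+2}, f′(x) = 2x + 10. Iterate:
  r_0 = 15 (mod 17)
  r_1 = 100 (mod 289)
Final: r = 100 satisfies f(r) ≡ 0 mod 17^2.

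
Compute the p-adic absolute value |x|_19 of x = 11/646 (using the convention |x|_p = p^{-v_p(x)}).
|11/646|_19 = 19

Step 1 — compute v_19(x) by factoring powers of 19 out of the numerator and denominator: v_19(11/646) = -1. Step 2 — apply |x|_p = p^{-v_p(x)} = 19^{1} = 19.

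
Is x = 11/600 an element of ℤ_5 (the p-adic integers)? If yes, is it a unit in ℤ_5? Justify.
x ∉ ℤ_5 (v_5(x) = -2 < 0)

ℤ_5 = {x ∈ ℚ_5 : v_5(x) ≥ 0} and ℤ_5^× = {x ∈ ℤ_5 : v_5(x) = 0}. Here v_5(11/600) = v_5(num) − v_5(den) = -2; compare against these criteria.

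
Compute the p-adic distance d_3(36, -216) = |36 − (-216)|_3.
d_3(36, -216) = 1/9

Step 1 — x − y = 36 − (-216) = 252. Step 2 — v_3(252) = 2 (factor: 252 = (3^2 · 28); the sign does not affect v_p). Step 3 — |x − y|_3 = 3^{-2} = 1/9.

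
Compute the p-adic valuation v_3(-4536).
v_3(-4536) = 4

v_3(n) is the largest exponent k such that 3^k divides n. Factor out: -4536 = -3^4 · 56. (Sign doesn't affect v_p.) So v_3(-4536) = 4.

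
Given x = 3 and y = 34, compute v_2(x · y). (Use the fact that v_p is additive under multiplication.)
v_2(102) = 1

v_p(x) = 0 (factor: 3 = 2^0 · 3); v_p(y) = 1 (factor: 34 = 2^1 · 17). Additivity: v_p(xy) = v_p(x) + v_p(y) = 0 + 1 = 1. (Direct check: xy = 102 = 2^1 · (51).)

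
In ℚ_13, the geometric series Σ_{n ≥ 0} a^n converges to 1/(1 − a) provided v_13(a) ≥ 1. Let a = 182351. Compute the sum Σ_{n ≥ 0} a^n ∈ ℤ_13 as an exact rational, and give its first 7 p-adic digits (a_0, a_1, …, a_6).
Σ a^n = 1/(1 − a) = -1/182350;  first 7 digits = (1, 0, 0, 5, 6, 0, 12)

v_13(a) = 3 ≥ 1, so the series converges in ℤ_13 to 1/(1 − a) = 1/(1 − 182351) = -1/182350. Expand this rational in ℤ_13: compute digits iteratively via d_i = x_i mod 13, x_{i+1} = (x_i − d_i)/13. The first 7 digits are (1, 0, 0, 5, 6, 0, 12).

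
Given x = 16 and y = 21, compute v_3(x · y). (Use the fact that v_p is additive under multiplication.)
v_3(336) = 1

v_p(x) = 0 (factor: 16 = 3^0 · 16); v_p(y) = 1 (factor: 21 = 3^1 · 7). Additivity: v_p(xy) = v_p(x) + v_p(y) = 0 + 1 = 1. (Direct check: xy = 336 = 3^1 · (112).)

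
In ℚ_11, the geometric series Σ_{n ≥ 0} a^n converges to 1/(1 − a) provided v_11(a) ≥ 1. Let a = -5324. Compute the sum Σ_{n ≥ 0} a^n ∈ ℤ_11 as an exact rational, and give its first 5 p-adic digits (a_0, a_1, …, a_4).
Σ a^n = 1/(1 − a) = 1/5325;  first 5 digits = (1, 0, 0, 7, 10)

v_11(a) = 3 ≥ 1, so the series converges in ℤ_11 to 1/(1 − a) = 1/(1 − (-5324)) = 1/5325. Expand this rational in ℤ_11: compute digits iteratively via d_i = x_i mod 11, x_{i+1} = (x_i − d_i)/11. The first 5 digits are (1, 0, 0, 7, 10).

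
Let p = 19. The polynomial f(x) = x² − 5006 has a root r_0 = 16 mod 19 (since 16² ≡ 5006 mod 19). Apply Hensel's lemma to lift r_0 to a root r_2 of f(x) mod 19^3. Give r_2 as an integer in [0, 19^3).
r_2 = 6324 (mod 6859)

Hensel's recurrence: r_{i+1} = r_i − f(r_i)·(f′(r_i))^{-1} mod 19^{i+2}, with f′(x) = 2x. Iterate:
  r_0 = 16 (mod 19)
  r_1 = 187 (mod 361)
  r_2 = 6324 (mod 6859)
Final: r_2 = 6324, and one checks f(r_2) ≡ 0 mod 19^3.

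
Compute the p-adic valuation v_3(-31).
v_3(-31) = 0

v_3(n) is the largest exponent k such that 3^k divides n. Factor out: -31 = -3^0 · 31. (Sign doesn't affect v_p.) So v_3(-31) = 0.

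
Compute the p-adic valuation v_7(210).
v_7(210) = 1

v_7(n) is the largest exponent k such that 7^k divides n. Factor out: 210 = 7^1 · 30. (Sign doesn't affect v_p.) So v_7(210) = 1.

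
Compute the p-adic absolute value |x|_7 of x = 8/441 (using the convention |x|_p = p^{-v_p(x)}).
|8/441|_7 = 49

Step 1 — compute v_7(x) by factoring powers of 7 out of the numerator and denominator: v_7(8/441) = -2. Step 2 — apply |x|_p = p^{-v_p(x)} = 7^{2} = 49.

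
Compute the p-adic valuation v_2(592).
v_2(592) = 4

v_2(n) is the largest exponent k such that 2^k divides n. Factor out: 592 = 2^4 · 37. (Sign doesn't affect v_p.) So v_2(592) = 4.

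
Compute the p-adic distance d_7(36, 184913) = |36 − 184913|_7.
d_7(36, 184913) = 1/16807

Step 1 — x − y = 36 − 184913 = -184877. Step 2 — v_7(-184877) = 5 (factor: -184877 = −(7^5 · 11); the sign does not affect v_p). Step 3 — |x − y|_7 = 7^{-5} = 1/16807.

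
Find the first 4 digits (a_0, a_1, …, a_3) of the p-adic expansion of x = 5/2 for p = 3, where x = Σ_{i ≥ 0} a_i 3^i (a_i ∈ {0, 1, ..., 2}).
(a_0, …, a_3) = (1, 2, 1, 1)

v_3(5/2) = 0 (numerator and denominator both coprime to 3), so x ∈ ℤ_3^×. Compute digits iteratively via a_i = x_i mod 3, x_{i+1} = (x_i − a_i)/3, with x_0 = x:
  x_0 = 5/2;  a_0 = 1;  x_1 = (x_0 − 1)/3 = 1/2
  x_1 = 1/2;  a_1 = 2;  x_2 = (x_1 − 2)/3 = -1/2
  x_2 = -1/2;  a_2 = 1;  x_3 = (x_2 − 1)/3 = -1/2
  x_3 = -1/2;  a_3 = 1;  x_4 = (x_3 − 1)/3 = -1/2
Digits: (1, 2, 1, 1).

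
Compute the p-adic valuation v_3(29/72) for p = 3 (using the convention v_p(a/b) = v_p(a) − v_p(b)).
v_3(29/72) = -2

Factor powers of 3 from the numerator and denominator of the reduced fraction: 29 = 3^0 · 29 and 72 = 3^2 · 8. Apply v_p(a/b) = v_p(a) − v_p(b): v_3(29/72) = 0 − 2 = -2.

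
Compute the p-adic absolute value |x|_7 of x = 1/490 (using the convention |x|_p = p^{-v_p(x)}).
|1/490|_7 = 49

Step 1 — compute v_7(x) by factoring powers of 7 out of the numerator and denominator: v_7(1/490) = -2. Step 2 — apply |x|_p = p^{-v_p(x)} = 7^{2} = 49.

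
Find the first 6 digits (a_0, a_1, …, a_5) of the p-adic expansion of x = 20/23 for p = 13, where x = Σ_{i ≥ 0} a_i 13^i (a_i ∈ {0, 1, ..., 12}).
(a_0, …, a_5) = (2, 5, 3, 2, 10, 6)

v_13(20/23) = 0 (numerator and denominator both coprime to 13), so x ∈ ℤ_13^×. Compute digits iteratively via a_i = x_i mod 13, x_{i+1} = (x_i − a_i)/13, with x_0 = x:
  x_0 = 20/23;  a_0 = 2;  x_1 = (x_0 − 2)/13 = -2/23
  x_1 = -2/23;  a_1 = 5;  x_2 = (x_1 − 5)/13 = -9/23
  x_2 = -9/23;  a_2 = 3;  x_3 = (x_2 − 3)/13 = -6/23
  x_3 = -6/23;  a_3 = 2;  x_4 = (x_3 − 2)/13 = -4/23
  x_4 = -4/23;  a_4 = 10;  x_5 = (x_4 − 10)/13 = -18/23
  x_5 = -18/23;  a_5 = 6;  x_6 = (x_5 − 6)/13 = -12/23
Digits: (2, 5, 3, 2, 10, 6).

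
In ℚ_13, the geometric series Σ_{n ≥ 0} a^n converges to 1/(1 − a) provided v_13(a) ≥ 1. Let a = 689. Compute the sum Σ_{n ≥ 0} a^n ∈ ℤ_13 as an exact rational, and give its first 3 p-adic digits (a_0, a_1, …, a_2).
Σ a^n = 1/(1 − a) = -1/688;  first 3 digits = (1, 1, 5)

v_13(a) = 1 ≥ 1, so the series converges in ℤ_13 to 1/(1 − a) = 1/(1 − 689) = -1/688. Expand this rational in ℤ_13: compute digits iteratively via d_i = x_i mod 13, x_{i+1} = (x_i − d_i)/13. The first 3 digits are (1, 1, 5).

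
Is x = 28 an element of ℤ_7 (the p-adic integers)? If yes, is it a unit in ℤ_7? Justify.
x ∈ ℤ_7 but not a unit; v_7(x) = 1 > 0

ℤ_7 = {x ∈ ℚ_7 : v_7(x) ≥ 0} and ℤ_7^× = {x ∈ ℤ_7 : v_7(x) = 0}. Here v_7(28) = v_7(num) − v_7(den) = 1; compare against these criteria.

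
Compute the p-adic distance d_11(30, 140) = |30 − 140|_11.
d_11(30, 140) = 1/11

Step 1 — x − y = 30 − 140 = -110. Step 2 — v_11(-110) = 1 (factor: -110 = −(11^1 · 10); the sign does not affect v_p). Step 3 — |x − y|_11 = 11^{-1} = 1/11.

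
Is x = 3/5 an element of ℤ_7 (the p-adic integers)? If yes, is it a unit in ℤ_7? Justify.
x ∈ ℤ_7^× (unit); v_7(x) = 0

ℤ_7 = {x ∈ ℚ_7 : v_7(x) ≥ 0} and ℤ_7^× = {x ∈ ℤ_7 : v_7(x) = 0}. Here v_7(3/5) = v_7(num) − v_7(den) = 0; compare against these criteria.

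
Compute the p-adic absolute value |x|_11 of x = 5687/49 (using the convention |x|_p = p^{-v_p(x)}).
|5687/49|_11 = 1/121

Step 1 — compute v_11(x) by factoring powers of 11 out of the numerator and denominator: v_11(5687/49) = 2. Step 2 — apply |x|_p = p^{-v_p(x)} = 11^{-2} = 1/121.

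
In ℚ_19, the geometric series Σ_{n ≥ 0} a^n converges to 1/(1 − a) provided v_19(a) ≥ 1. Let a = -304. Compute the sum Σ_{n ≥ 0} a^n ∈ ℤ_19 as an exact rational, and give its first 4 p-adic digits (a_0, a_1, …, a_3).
Σ a^n = 1/(1 − a) = 1/305;  first 4 digits = (1, 3, 8, 2)

v_19(a) = 1 ≥ 1, so the series converges in ℤ_19 to 1/(1 − a) = 1/(1 − (-304)) = 1/305. Expand this rational in ℤ_19: compute digits iteratively via d_i = x_i mod 19, x_{i+1} = (x_i − d_i)/19. The first 4 digits are (1, 3, 8, 2).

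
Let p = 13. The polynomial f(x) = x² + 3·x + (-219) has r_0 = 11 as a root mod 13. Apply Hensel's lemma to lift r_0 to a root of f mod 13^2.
r_1 = 115 (mod 169)

Hensel: r_{i+1} = r_i − f(r_i)·(f′(r_i))^{-1} mod 13^{i+2}, f′(x) = 2x + 3. Iterate:
  r_0 = 11 (mod 13)
  r_1 = 115 (mod 169)
Final: r = 115 satisfies f(r) ≡ 0 mod 13^2.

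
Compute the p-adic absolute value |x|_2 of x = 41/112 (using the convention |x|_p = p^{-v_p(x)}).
|41/112|_2 = 16

Step 1 — compute v_2(x) by factoring powers of 2 out of the numerator and denominator: v_2(41/112) = -4. Step 2 — apply |x|_p = p^{-v_p(x)} = 2^{4} = 16.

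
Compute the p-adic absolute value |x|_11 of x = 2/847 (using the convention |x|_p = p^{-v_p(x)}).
|2/847|_11 = 121

Step 1 — compute v_11(x) by factoring powers of 11 out of the numerator and denominator: v_11(2/847) = -2. Step 2 — apply |x|_p = p^{-v_p(x)} = 11^{2} = 121.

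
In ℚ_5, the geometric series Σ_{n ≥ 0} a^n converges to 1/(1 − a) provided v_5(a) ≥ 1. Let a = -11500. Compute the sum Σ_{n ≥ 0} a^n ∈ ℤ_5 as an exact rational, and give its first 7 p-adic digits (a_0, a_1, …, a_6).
Σ a^n = 1/(1 − a) = 1/11501;  first 7 digits = (1, 0, 0, 3, 1, 1, 3)

v_5(a) = 3 ≥ 1, so the series converges in ℤ_5 to 1/(1 − a) = 1/(1 − (-11500)) = 1/11501. Expand this rational in ℤ_5: compute digits iteratively via d_i = x_i mod 5, x_{i+1} = (x_i − d_i)/5. The first 7 digits are (1, 0, 0, 3, 1, 1, 3).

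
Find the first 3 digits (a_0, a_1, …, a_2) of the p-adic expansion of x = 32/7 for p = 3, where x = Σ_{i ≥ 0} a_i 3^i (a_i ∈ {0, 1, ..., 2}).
(a_0, …, a_2) = (2, 0, 2)

v_3(32/7) = 0 (numerator and denominator both coprime to 3), so x ∈ ℤ_3^×. Compute digits iteratively via a_i = x_i mod 3, x_{i+1} = (x_i − a_i)/3, with x_0 = x:
  x_0 = 32/7;  a_0 = 2;  x_1 = (x_0 − 2)/3 = 6/7
  x_1 = 6/7;  a_1 = 0;  x_2 = (x_1 − 0)/3 = 2/7
  x_2 = 2/7;  a_2 = 2;  x_3 = (x_2 − 2)/3 = -4/7
Digits: (2, 0, 2).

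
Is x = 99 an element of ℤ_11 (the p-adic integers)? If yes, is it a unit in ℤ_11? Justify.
x ∈ ℤ_11 but not a unit; v_11(x) = 1 > 0

ℤ_11 = {x ∈ ℚ_11 : v_11(x) ≥ 0} and ℤ_11^× = {x ∈ ℤ_11 : v_11(x) = 0}. Here v_11(99) = v_11(num) − v_11(den) = 1; compare against these criteria.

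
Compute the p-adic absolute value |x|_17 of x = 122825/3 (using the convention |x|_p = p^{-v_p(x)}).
|122825/3|_17 = 1/4913

Step 1 — compute v_17(x) by factoring powers of 17 out of the numerator and denominator: v_17(122825/3) = 3. Step 2 — apply |x|_p = p^{-v_p(x)} = 17^{-3} = 1/4913.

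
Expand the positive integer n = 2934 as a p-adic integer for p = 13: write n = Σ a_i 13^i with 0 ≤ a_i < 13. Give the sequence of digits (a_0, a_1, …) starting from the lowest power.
(a_0, a_1, …) = (9, 4, 4, 1)

Repeated division by 13 gives the digits low-to-high: 2934 = 9 + 4·13^1 + 4·13^2 + 1·13^3. Digit sequence: (9, 4, 4, 1).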